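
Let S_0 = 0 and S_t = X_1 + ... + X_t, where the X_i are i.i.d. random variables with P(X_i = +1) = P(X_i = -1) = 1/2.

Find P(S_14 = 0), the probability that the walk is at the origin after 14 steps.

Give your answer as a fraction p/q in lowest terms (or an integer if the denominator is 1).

Answer: 429/2048

Derivation:
To return to 0 after 14 steps: need exactly 7 steps of +1 and 7 of -1.
Favorable paths: C(14,7) = 3432
Total paths: 2^14 = 16384
P = 3432/16384 = 429/2048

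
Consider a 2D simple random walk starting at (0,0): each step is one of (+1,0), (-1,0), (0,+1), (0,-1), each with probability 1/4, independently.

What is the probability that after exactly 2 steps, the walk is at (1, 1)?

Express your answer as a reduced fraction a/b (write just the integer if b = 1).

Let h be the number of horizontal steps (so 2-h are vertical). To end at (1,1) need (h+1)/2 right-steps and ((2-h)+1)/2 up-steps.
Sum over h with 1 ≤ h ≤ 1, h ≡ 1 (mod 2), 2-h ≡ 1 (mod 2):
h=1: C(2,1)·C(1,1)·C(1,1) = 2·1·1 = 2
Total favorable: 2
Total paths: 4^2 = 16
P = 2/16 = 1/8

Answer: 1/8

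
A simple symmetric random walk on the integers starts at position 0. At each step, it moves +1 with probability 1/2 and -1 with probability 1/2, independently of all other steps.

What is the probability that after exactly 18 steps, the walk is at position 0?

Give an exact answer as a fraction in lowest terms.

To return to 0 after 18 steps: need exactly 9 steps of +1 and 9 of -1.
Favorable paths: C(18,9) = 48620
Total paths: 2^18 = 262144
P = 48620/262144 = 12155/65536

Answer: 12155/65536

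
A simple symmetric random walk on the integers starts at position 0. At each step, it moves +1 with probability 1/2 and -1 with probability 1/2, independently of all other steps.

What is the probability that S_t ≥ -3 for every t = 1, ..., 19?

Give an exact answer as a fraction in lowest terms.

Let f(t,s) = #length-t paths at position s with S_1..S_t all ≥ -3.
f(t,s) = f(t-1,s-1) + f(t-1,s+1) for s ≥ -3; f(t,s) = 0 for s < -3.
t=0: f(0,0)=1
t=1: f(1,-1)=1 f(1,1)=1
t=2: f(2,-2)=1 f(2,0)=2 f(2,2)=1
t=3: f(3,-3)=1 f(3,-1)=3 f(3,1)=3 f(3,3)=1
t=4: f(4,-2)=4 f(4,0)=6 f(4,2)=4 f(4,4)=1
t=5: f(5,-3)=4 f(5,-1)=10 f(5,1)=10 f(5,3)=5 f(5,5)=1
t=6: f(6,-2)=14 f(6,0)=20 f(6,2)=15 f(6,4)=6 f(6,6)=1
t=7: f(7,-3)=14 f(7,-1)=34 f(7,1)=35 f(7,3)=21 f(7,5)=7 f(7,7)=1
t=8: f(8,-2)=48 f(8,0)=69 f(8,2)=56 f(8,4)=28 f(8,6)=8 f(8,8)=1
t=9: f(9,-3)=48 f(9,-1)=117 f(9,1)=125 f(9,3)=84 f(9,5)=36 f(9,7)=9 f(9,9)=1
t=10: f(10,-2)=165 f(10,0)=242 f(10,2)=209 f(10,4)=120 f(10,6)=45 f(10,8)=10 f(10,10)=1
t=11: f(11,-3)=165 f(11,-1)=407 f(11,1)=451 f(11,3)=329 f(11,5)=165 f(11,7)=55 f(11,9)=11 f(11,11)=1
t=12: f(12,-2)=572 f(12,0)=858 f(12,2)=780 f(12,4)=494 f(12,6)=220 f(12,8)=66 f(12,10)=12 f(12,12)=1
t=13: f(13,-3)=572 f(13,-1)=1430 f(13,1)=1638 f(13,3)=1274 f(13,5)=714 f(13,7)=286 f(13,9)=78 f(13,11)=13 f(13,13)=1
t=14: f(14,-2)=2002 f(14,0)=3068 f(14,2)=2912 f(14,4)=1988 f(14,6)=1000 f(14,8)=364 f(14,10)=91 f(14,12)=14 f(14,14)=1
t=15: f(15,-3)=2002 f(15,-1)=5070 f(15,1)=5980 f(15,3)=4900 f(15,5)=2988 f(15,7)=1364 f(15,9)=455 f(15,11)=105 f(15,13)=15 f(15,15)=1
t=16: f(16,-2)=7072 f(16,0)=11050 f(16,2)=10880 f(16,4)=7888 f(16,6)=4352 f(16,8)=1819 f(16,10)=560 f(16,12)=120 f(16,14)=16 f(16,16)=1
t=17: f(17,-3)=7072 f(17,-1)=18122 f(17,1)=21930 f(17,3)=18768 f(17,5)=12240 f(17,7)=6171 f(17,9)=2379 f(17,11)=680 f(17,13)=136 f(17,15)=17 f(17,17)=1
t=18: f(18,-2)=25194 f(18,0)=40052 f(18,2)=40698 f(18,4)=31008 f(18,6)=18411 f(18,8)=8550 f(18,10)=3059 f(18,12)=816 f(18,14)=153 f(18,16)=18 f(18,18)=1
t=19: f(19,-3)=25194 f(19,-1)=65246 f(19,1)=80750 f(19,3)=71706 f(19,5)=49419 f(19,7)=26961 f(19,9)=11609 f(19,11)=3875 f(19,13)=969 f(19,15)=171 f(19,17)=19 f(19,19)=1
Σ_s f(19,s) = 335920
P = 335920/524288 = 20995/32768

Answer: 20995/32768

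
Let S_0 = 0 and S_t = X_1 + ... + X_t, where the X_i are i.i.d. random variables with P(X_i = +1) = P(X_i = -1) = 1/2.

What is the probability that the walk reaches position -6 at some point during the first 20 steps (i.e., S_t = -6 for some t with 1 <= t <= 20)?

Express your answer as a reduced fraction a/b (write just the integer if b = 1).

Answer: 24805/131072

Derivation:
Count via complement. Let g(t,s) = #length-t paths at position s with S_1..S_t all ≠ -6.
g(t,s) = g(t-1,s-1) + g(t-1,s+1) for s ≠ -6; g(t,-6) = 0.
t=0: g(0,0)=1
t=1: g(1,-1)=1 g(1,1)=1
t=2: g(2,-2)=1 g(2,0)=2 g(2,2)=1
t=3: g(3,-3)=1 g(3,-1)=3 g(3,1)=3 g(3,3)=1
t=4: g(4,-4)=1 g(4,-2)=4 g(4,0)=6 g(4,2)=4 g(4,4)=1
t=5: g(5,-5)=1 g(5,-3)=5 g(5,-1)=10 g(5,1)=10 g(5,3)=5 g(5,5)=1
t=6: g(6,-4)=6 g(6,-2)=15 g(6,0)=20 g(6,2)=15 g(6,4)=6 g(6,6)=1
t=7: g(7,-5)=6 g(7,-3)=21 g(7,-1)=35 g(7,1)=35 g(7,3)=21 g(7,5)=7 g(7,7)=1
t=8: g(8,-4)=27 g(8,-2)=56 g(8,0)=70 g(8,2)=56 g(8,4)=28 g(8,6)=8 g(8,8)=1
t=9: g(9,-5)=27 g(9,-3)=83 g(9,-1)=126 g(9,1)=126 g(9,3)=84 g(9,5)=36 g(9,7)=9 g(9,9)=1
t=10: g(10,-4)=110 g(10,-2)=209 g(10,0)=252 g(10,2)=210 g(10,4)=120 g(10,6)=45 g(10,8)=10 g(10,10)=1
t=11: g(11,-5)=110 g(11,-3)=319 g(11,-1)=461 g(11,1)=462 g(11,3)=330 g(11,5)=165 g(11,7)=55 g(11,9)=11 g(11,11)=1
t=12: g(12,-4)=429 g(12,-2)=780 g(12,0)=923 g(12,2)=792 g(12,4)=495 g(12,6)=220 g(12,8)=66 g(12,10)=12 g(12,12)=1
t=13: g(13,-5)=429 g(13,-3)=1209 g(13,-1)=1703 g(13,1)=1715 g(13,3)=1287 g(13,5)=715 g(13,7)=286 g(13,9)=78 g(13,11)=13 g(13,13)=1
t=14: g(14,-4)=1638 g(14,-2)=2912 g(14,0)=3418 g(14,2)=3002 g(14,4)=2002 g(14,6)=1001 g(14,8)=364 g(14,10)=91 g(14,12)=14 g(14,14)=1
t=15: g(15,-5)=1638 g(15,-3)=4550 g(15,-1)=6330 g(15,1)=6420 g(15,3)=5004 g(15,5)=3003 g(15,7)=1365 g(15,9)=455 g(15,11)=105 g(15,13)=15 g(15,15)=1
t=16: g(16,-4)=6188 g(16,-2)=10880 g(16,0)=12750 g(16,2)=11424 g(16,4)=8007 g(16,6)=4368 g(16,8)=1820 g(16,10)=560 g(16,12)=120 g(16,14)=16 g(16,16)=1
t=17: g(17,-5)=6188 g(17,-3)=17068 g(17,-1)=23630 g(17,1)=24174 g(17,3)=19431 g(17,5)=12375 g(17,7)=6188 g(17,9)=2380 g(17,11)=680 g(17,13)=136 g(17,15)=17 g(17,17)=1
t=18: g(18,-4)=23256 g(18,-2)=40698 g(18,0)=47804 g(18,2)=43605 g(18,4)=31806 g(18,6)=18563 g(18,8)=8568 g(18,10)=3060 g(18,12)=816 g(18,14)=153 g(18,16)=18 g(18,18)=1
t=19: g(19,-5)=23256 g(19,-3)=63954 g(19,-1)=88502 g(19,1)=91409 g(19,3)=75411 g(19,5)=50369 g(19,7)=27131 g(19,9)=11628 g(19,11)=3876 g(19,13)=969 g(19,15)=171 g(19,17)=19 g(19,19)=1
t=20: g(20,-4)=87210 g(20,-2)=152456 g(20,0)=179911 g(20,2)=166820 g(20,4)=125780 g(20,6)=77500 g(20,8)=38759 g(20,10)=15504 g(20,12)=4845 g(20,14)=1140 g(20,16)=190 g(20,18)=20 g(20,20)=1
Paths never hitting -6: Σ_s g(20,s) = 850136
Paths hitting -6: 2^20 - 850136 = 198440
P = 198440/1048576 = 24805/131072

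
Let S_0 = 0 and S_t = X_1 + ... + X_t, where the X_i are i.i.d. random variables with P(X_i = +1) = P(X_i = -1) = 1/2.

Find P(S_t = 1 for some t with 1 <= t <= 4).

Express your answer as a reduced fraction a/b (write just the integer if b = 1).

Count via complement. Let g(t,s) = #length-t paths at position s with S_1..S_t all ≠ 1.
g(t,s) = g(t-1,s-1) + g(t-1,s+1) for s ≠ 1; g(t,1) = 0.
t=0: g(0,0)=1
t=1: g(1,-1)=1
t=2: g(2,-2)=1 g(2,0)=1
t=3: g(3,-3)=1 g(3,-1)=2
t=4: g(4,-4)=1 g(4,-2)=3 g(4,0)=2
Paths never hitting 1: Σ_s g(4,s) = 6
Paths hitting 1: 2^4 - 6 = 10
P = 10/16 = 5/8

Answer: 5/8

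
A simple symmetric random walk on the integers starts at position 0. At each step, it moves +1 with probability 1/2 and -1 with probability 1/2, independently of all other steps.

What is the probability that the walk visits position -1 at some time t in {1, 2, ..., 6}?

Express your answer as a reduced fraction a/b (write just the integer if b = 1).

Count via complement. Let g(t,s) = #length-t paths at position s with S_1..S_t all ≠ -1.
g(t,s) = g(t-1,s-1) + g(t-1,s+1) for s ≠ -1; g(t,-1) = 0.
t=0: g(0,0)=1
t=1: g(1,1)=1
t=2: g(2,0)=1 g(2,2)=1
t=3: g(3,1)=2 g(3,3)=1
t=4: g(4,0)=2 g(4,2)=3 g(4,4)=1
t=5: g(5,1)=5 g(5,3)=4 g(5,5)=1
t=6: g(6,0)=5 g(6,2)=9 g(6,4)=5 g(6,6)=1
Paths never hitting -1: Σ_s g(6,s) = 20
Paths hitting -1: 2^6 - 20 = 44
P = 44/64 = 11/16

Answer: 11/16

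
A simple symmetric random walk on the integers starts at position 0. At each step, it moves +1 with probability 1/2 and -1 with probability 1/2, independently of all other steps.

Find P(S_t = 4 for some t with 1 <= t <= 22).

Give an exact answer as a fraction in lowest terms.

Answer: 106135/262144

Derivation:
Count via complement. Let g(t,s) = #length-t paths at position s with S_1..S_t all ≠ 4.
g(t,s) = g(t-1,s-1) + g(t-1,s+1) for s ≠ 4; g(t,4) = 0.
t=0: g(0,0)=1
t=1: g(1,-1)=1 g(1,1)=1
t=2: g(2,-2)=1 g(2,0)=2 g(2,2)=1
t=3: g(3,-3)=1 g(3,-1)=3 g(3,1)=3 g(3,3)=1
t=4: g(4,-4)=1 g(4,-2)=4 g(4,0)=6 g(4,2)=4
t=5: g(5,-5)=1 g(5,-3)=5 g(5,-1)=10 g(5,1)=10 g(5,3)=4
t=6: g(6,-6)=1 g(6,-4)=6 g(6,-2)=15 g(6,0)=20 g(6,2)=14
t=7: g(7,-7)=1 g(7,-5)=7 g(7,-3)=21 g(7,-1)=35 g(7,1)=34 g(7,3)=14
t=8: g(8,-8)=1 g(8,-6)=8 g(8,-4)=28 g(8,-2)=56 g(8,0)=69 g(8,2)=48
t=9: g(9,-9)=1 g(9,-7)=9 g(9,-5)=36 g(9,-3)=84 g(9,-1)=125 g(9,1)=117 g(9,3)=48
t=10: g(10,-10)=1 g(10,-8)=10 g(10,-6)=45 g(10,-4)=120 g(10,-2)=209 g(10,0)=242 g(10,2)=165
t=11: g(11,-11)=1 g(11,-9)=11 g(11,-7)=55 g(11,-5)=165 g(11,-3)=329 g(11,-1)=451 g(11,1)=407 g(11,3)=165
t=12: g(12,-12)=1 g(12,-10)=12 g(12,-8)=66 g(12,-6)=220 g(12,-4)=494 g(12,-2)=780 g(12,0)=858 g(12,2)=572
t=13: g(13,-13)=1 g(13,-11)=13 g(13,-9)=78 g(13,-7)=286 g(13,-5)=714 g(13,-3)=1274 g(13,-1)=1638 g(13,1)=1430 g(13,3)=572
t=14: g(14,-14)=1 g(14,-12)=14 g(14,-10)=91 g(14,-8)=364 g(14,-6)=1000 g(14,-4)=1988 g(14,-2)=2912 g(14,0)=3068 g(14,2)=2002
t=15: g(15,-15)=1 g(15,-13)=15 g(15,-11)=105 g(15,-9)=455 g(15,-7)=1364 g(15,-5)=2988 g(15,-3)=4900 g(15,-1)=5980 g(15,1)=5070 g(15,3)=2002
t=16: g(16,-16)=1 g(16,-14)=16 g(16,-12)=120 g(16,-10)=560 g(16,-8)=1819 g(16,-6)=4352 g(16,-4)=7888 g(16,-2)=10880 g(16,0)=11050 g(16,2)=7072
t=17: g(17,-17)=1 g(17,-15)=17 g(17,-13)=136 g(17,-11)=680 g(17,-9)=2379 g(17,-7)=6171 g(17,-5)=12240 g(17,-3)=18768 g(17,-1)=21930 g(17,1)=18122 g(17,3)=7072
t=18: g(18,-18)=1 g(18,-16)=18 g(18,-14)=153 g(18,-12)=816 g(18,-10)=3059 g(18,-8)=8550 g(18,-6)=18411 g(18,-4)=31008 g(18,-2)=40698 g(18,0)=40052 g(18,2)=25194
t=19: g(19,-19)=1 g(19,-17)=19 g(19,-15)=171 g(19,-13)=969 g(19,-11)=3875 g(19,-9)=11609 g(19,-7)=26961 g(19,-5)=49419 g(19,-3)=71706 g(19,-1)=80750 g(19,1)=65246 g(19,3)=25194
t=20: g(20,-20)=1 g(20,-18)=20 g(20,-16)=190 g(20,-14)=1140 g(20,-12)=4844 g(20,-10)=15484 g(20,-8)=38570 g(20,-6)=76380 g(20,-4)=121125 g(20,-2)=152456 g(20,0)=145996 g(20,2)=90440
t=21: g(21,-21)=1 g(21,-19)=21 g(21,-17)=210 g(21,-15)=1330 g(21,-13)=5984 g(21,-11)=20328 g(21,-9)=54054 g(21,-7)=114950 g(21,-5)=197505 g(21,-3)=273581 g(21,-1)=298452 g(21,1)=236436 g(21,3)=90440
t=22: g(22,-22)=1 g(22,-20)=22 g(22,-18)=231 g(22,-16)=1540 g(22,-14)=7314 g(22,-12)=26312 g(22,-10)=74382 g(22,-8)=169004 g(22,-6)=312455 g(22,-4)=471086 g(22,-2)=572033 g(22,0)=534888 g(22,2)=326876
Paths never hitting 4: Σ_s g(22,s) = 2496144
Paths hitting 4: 2^22 - 2496144 = 1698160
P = 1698160/4194304 = 106135/262144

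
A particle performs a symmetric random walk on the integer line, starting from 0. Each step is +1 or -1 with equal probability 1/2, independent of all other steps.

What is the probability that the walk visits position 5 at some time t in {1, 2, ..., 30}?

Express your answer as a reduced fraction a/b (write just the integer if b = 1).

Count via complement. Let g(t,s) = #length-t paths at position s with S_1..S_t all ≠ 5.
g(t,s) = g(t-1,s-1) + g(t-1,s+1) for s ≠ 5; g(t,5) = 0.
t=0: g(0,0)=1
t=1: g(1,-1)=1 g(1,1)=1
t=2: g(2,-2)=1 g(2,0)=2 g(2,2)=1
t=3: g(3,-3)=1 g(3,-1)=3 g(3,1)=3 g(3,3)=1
t=4: g(4,-4)=1 g(4,-2)=4 g(4,0)=6 g(4,2)=4 g(4,4)=1
t=5: g(5,-5)=1 g(5,-3)=5 g(5,-1)=10 g(5,1)=10 g(5,3)=5
t=6: g(6,-6)=1 g(6,-4)=6 g(6,-2)=15 g(6,0)=20 g(6,2)=15 g(6,4)=5
t=7: g(7,-7)=1 g(7,-5)=7 g(7,-3)=21 g(7,-1)=35 g(7,1)=35 g(7,3)=20
t=8: g(8,-8)=1 g(8,-6)=8 g(8,-4)=28 g(8,-2)=56 g(8,0)=70 g(8,2)=55 g(8,4)=20
t=9: g(9,-9)=1 g(9,-7)=9 g(9,-5)=36 g(9,-3)=84 g(9,-1)=126 g(9,1)=125 g(9,3)=75
t=10: g(10,-10)=1 g(10,-8)=10 g(10,-6)=45 g(10,-4)=120 g(10,-2)=210 g(10,0)=251 g(10,2)=200 g(10,4)=75
t=11: g(11,-11)=1 g(11,-9)=11 g(11,-7)=55 g(11,-5)=165 g(11,-3)=330 g(11,-1)=461 g(11,1)=451 g(11,3)=275
t=12: g(12,-12)=1 g(12,-10)=12 g(12,-8)=66 g(12,-6)=220 g(12,-4)=495 g(12,-2)=791 g(12,0)=912 g(12,2)=726 g(12,4)=275
t=13: g(13,-13)=1 g(13,-11)=13 g(13,-9)=78 g(13,-7)=286 g(13,-5)=715 g(13,-3)=1286 g(13,-1)=1703 g(13,1)=1638 g(13,3)=1001
t=14: g(14,-14)=1 g(14,-12)=14 g(14,-10)=91 g(14,-8)=364 g(14,-6)=1001 g(14,-4)=2001 g(14,-2)=2989 g(14,0)=3341 g(14,2)=2639 g(14,4)=1001
t=15: g(15,-15)=1 g(15,-13)=15 g(15,-11)=105 g(15,-9)=455 g(15,-7)=1365 g(15,-5)=3002 g(15,-3)=4990 g(15,-1)=6330 g(15,1)=5980 g(15,3)=3640
t=16: g(16,-16)=1 g(16,-14)=16 g(16,-12)=120 g(16,-10)=560 g(16,-8)=1820 g(16,-6)=4367 g(16,-4)=7992 g(16,-2)=11320 g(16,0)=12310 g(16,2)=9620 g(16,4)=3640
t=17: g(17,-17)=1 g(17,-15)=17 g(17,-13)=136 g(17,-11)=680 g(17,-9)=2380 g(17,-7)=6187 g(17,-5)=12359 g(17,-3)=19312 g(17,-1)=23630 g(17,1)=21930 g(17,3)=13260
t=18: g(18,-18)=1 g(18,-16)=18 g(18,-14)=153 g(18,-12)=816 g(18,-10)=3060 g(18,-8)=8567 g(18,-6)=18546 g(18,-4)=31671 g(18,-2)=42942 g(18,0)=45560 g(18,2)=35190 g(18,4)=13260
t=19: g(19,-19)=1 g(19,-17)=19 g(19,-15)=171 g(19,-13)=969 g(19,-11)=3876 g(19,-9)=11627 g(19,-7)=27113 g(19,-5)=50217 g(19,-3)=74613 g(19,-1)=88502 g(19,1)=80750 g(19,3)=48450
t=20: g(20,-20)=1 g(20,-18)=20 g(20,-16)=190 g(20,-14)=1140 g(20,-12)=4845 g(20,-10)=15503 g(20,-8)=38740 g(20,-6)=77330 g(20,-4)=124830 g(20,-2)=163115 g(20,0)=169252 g(20,2)=129200 g(20,4)=48450
t=21: g(21,-21)=1 g(21,-19)=21 g(21,-17)=210 g(21,-15)=1330 g(21,-13)=5985 g(21,-11)=20348 g(21,-9)=54243 g(21,-7)=116070 g(21,-5)=202160 g(21,-3)=287945 g(21,-1)=332367 g(21,1)=298452 g(21,3)=177650
t=22: g(22,-22)=1 g(22,-20)=22 g(22,-18)=231 g(22,-16)=1540 g(22,-14)=7315 g(22,-12)=26333 g(22,-10)=74591 g(22,-8)=170313 g(22,-6)=318230 g(22,-4)=490105 g(22,-2)=620312 g(22,0)=630819 g(22,2)=476102 g(22,4)=177650
t=23: g(23,-23)=1 g(23,-21)=23 g(23,-19)=253 g(23,-17)=1771 g(23,-15)=8855 g(23,-13)=33648 g(23,-11)=100924 g(23,-9)=244904 g(23,-7)=488543 g(23,-5)=808335 g(23,-3)=1110417 g(23,-1)=1251131 g(23,1)=1106921 g(23,3)=653752
t=24: g(24,-24)=1 g(24,-22)=24 g(24,-20)=276 g(24,-18)=2024 g(24,-16)=10626 g(24,-14)=42503 g(24,-12)=134572 g(24,-10)=345828 g(24,-8)=733447 g(24,-6)=1296878 g(24,-4)=1918752 g(24,-2)=2361548 g(24,0)=2358052 g(24,2)=1760673 g(24,4)=653752
t=25: g(25,-25)=1 g(25,-23)=25 g(25,-21)=300 g(25,-19)=2300 g(25,-17)=12650 g(25,-15)=53129 g(25,-13)=177075 g(25,-11)=480400 g(25,-9)=1079275 g(25,-7)=2030325 g(25,-5)=3215630 g(25,-3)=4280300 g(25,-1)=4719600 g(25,1)=4118725 g(25,3)=2414425
t=26: g(26,-26)=1 g(26,-24)=26 g(26,-22)=325 g(26,-20)=2600 g(26,-18)=14950 g(26,-16)=65779 g(26,-14)=230204 g(26,-12)=657475 g(26,-10)=1559675 g(26,-8)=3109600 g(26,-6)=5245955 g(26,-4)=7495930 g(26,-2)=8999900 g(26,0)=8838325 g(26,2)=6533150 g(26,4)=2414425
t=27: g(27,-27)=1 g(27,-25)=27 g(27,-23)=351 g(27,-21)=2925 g(27,-19)=17550 g(27,-17)=80729 g(27,-15)=295983 g(27,-13)=887679 g(27,-11)=2217150 g(27,-9)=4669275 g(27,-7)=8355555 g(27,-5)=12741885 g(27,-3)=16495830 g(27,-1)=17838225 g(27,1)=15371475 g(27,3)=8947575
t=28: g(28,-28)=1 g(28,-26)=28 g(28,-24)=378 g(28,-22)=3276 g(28,-20)=20475 g(28,-18)=98279 g(28,-16)=376712 g(28,-14)=1183662 g(28,-12)=3104829 g(28,-10)=6886425 g(28,-8)=13024830 g(28,-6)=21097440 g(28,-4)=29237715 g(28,-2)=34334055 g(28,0)=33209700 g(28,2)=24319050 g(28,4)=8947575
t=29: g(29,-29)=1 g(29,-27)=29 g(29,-25)=406 g(29,-23)=3654 g(29,-21)=23751 g(29,-19)=118754 g(29,-17)=474991 g(29,-15)=1560374 g(29,-13)=4288491 g(29,-11)=9991254 g(29,-9)=19911255 g(29,-7)=34122270 g(29,-5)=50335155 g(29,-3)=63571770 g(29,-1)=67543755 g(29,1)=57528750 g(29,3)=33266625
t=30: g(30,-30)=1 g(30,-28)=30 g(30,-26)=435 g(30,-24)=4060 g(30,-22)=27405 g(30,-20)=142505 g(30,-18)=593745 g(30,-16)=2035365 g(30,-14)=5848865 g(30,-12)=14279745 g(30,-10)=29902509 g(30,-8)=54033525 g(30,-6)=84457425 g(30,-4)=113906925 g(30,-2)=131115525 g(30,0)=125072505 g(30,2)=90795375 g(30,4)=33266625
Paths never hitting 5: Σ_s g(30,s) = 685482570
Paths hitting 5: 2^30 - 685482570 = 388259254
P = 388259254/1073741824 = 194129627/536870912

Answer: 194129627/536870912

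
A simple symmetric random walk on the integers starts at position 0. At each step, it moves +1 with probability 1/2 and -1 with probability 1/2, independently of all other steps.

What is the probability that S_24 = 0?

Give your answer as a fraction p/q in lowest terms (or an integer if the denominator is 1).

To return to 0 after 24 steps: need exactly 12 steps of +1 and 12 of -1.
Favorable paths: C(24,12) = 2704156
Total paths: 2^24 = 16777216
P = 2704156/16777216 = 676039/4194304

Answer: 676039/4194304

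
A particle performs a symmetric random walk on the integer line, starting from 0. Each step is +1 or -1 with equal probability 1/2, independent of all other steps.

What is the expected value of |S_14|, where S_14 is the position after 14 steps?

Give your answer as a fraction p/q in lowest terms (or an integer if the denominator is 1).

S_14 takes values m ≡ 0 (mod 2) with |m| ≤ 14; P(S_14=m) = C(14,(14+m)/2)/2^14.
Total paths: 2^14 = 16384
Distribution: P(S=-14)=1/16384, P(S=-12)=14/16384, P(S=-10)=91/16384, P(S=-8)=364/16384, P(S=-6)=1001/16384, P(S=-4)=2002/16384, P(S=-2)=3003/16384, P(S=0)=3432/16384, P(S=2)=3003/16384, P(S=4)=2002/16384, P(S=6)=1001/16384, P(S=8)=364/16384, P(S=10)=91/16384, P(S=12)=14/16384, P(S=14)=1/16384
E[|S_14|] = Σ_m |m|·P(S_14=m) = 48048/16384 = 3003/1024

Answer: 3003/1024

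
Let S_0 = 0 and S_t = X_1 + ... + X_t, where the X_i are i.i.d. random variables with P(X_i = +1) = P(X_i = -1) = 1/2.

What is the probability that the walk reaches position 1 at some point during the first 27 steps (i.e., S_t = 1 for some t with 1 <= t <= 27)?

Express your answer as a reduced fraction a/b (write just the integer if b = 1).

Count via complement. Let g(t,s) = #length-t paths at position s with S_1..S_t all ≠ 1.
g(t,s) = g(t-1,s-1) + g(t-1,s+1) for s ≠ 1; g(t,1) = 0.
t=0: g(0,0)=1
t=1: g(1,-1)=1
t=2: g(2,-2)=1 g(2,0)=1
t=3: g(3,-3)=1 g(3,-1)=2
t=4: g(4,-4)=1 g(4,-2)=3 g(4,0)=2
t=5: g(5,-5)=1 g(5,-3)=4 g(5,-1)=5
t=6: g(6,-6)=1 g(6,-4)=5 g(6,-2)=9 g(6,0)=5
t=7: g(7,-7)=1 g(7,-5)=6 g(7,-3)=14 g(7,-1)=14
t=8: g(8,-8)=1 g(8,-6)=7 g(8,-4)=20 g(8,-2)=28 g(8,0)=14
t=9: g(9,-9)=1 g(9,-7)=8 g(9,-5)=27 g(9,-3)=48 g(9,-1)=42
t=10: g(10,-10)=1 g(10,-8)=9 g(10,-6)=35 g(10,-4)=75 g(10,-2)=90 g(10,0)=42
t=11: g(11,-11)=1 g(11,-9)=10 g(11,-7)=44 g(11,-5)=110 g(11,-3)=165 g(11,-1)=132
t=12: g(12,-12)=1 g(12,-10)=11 g(12,-8)=54 g(12,-6)=154 g(12,-4)=275 g(12,-2)=297 g(12,0)=132
t=13: g(13,-13)=1 g(13,-11)=12 g(13,-9)=65 g(13,-7)=208 g(13,-5)=429 g(13,-3)=572 g(13,-1)=429
t=14: g(14,-14)=1 g(14,-12)=13 g(14,-10)=77 g(14,-8)=273 g(14,-6)=637 g(14,-4)=1001 g(14,-2)=1001 g(14,0)=429
t=15: g(15,-15)=1 g(15,-13)=14 g(15,-11)=90 g(15,-9)=350 g(15,-7)=910 g(15,-5)=1638 g(15,-3)=2002 g(15,-1)=1430
t=16: g(16,-16)=1 g(16,-14)=15 g(16,-12)=104 g(16,-10)=440 g(16,-8)=1260 g(16,-6)=2548 g(16,-4)=3640 g(16,-2)=3432 g(16,0)=1430
t=17: g(17,-17)=1 g(17,-15)=16 g(17,-13)=119 g(17,-11)=544 g(17,-9)=1700 g(17,-7)=3808 g(17,-5)=6188 g(17,-3)=7072 g(17,-1)=4862
t=18: g(18,-18)=1 g(18,-16)=17 g(18,-14)=135 g(18,-12)=663 g(18,-10)=2244 g(18,-8)=5508 g(18,-6)=9996 g(18,-4)=13260 g(18,-2)=11934 g(18,0)=4862
t=19: g(19,-19)=1 g(19,-17)=18 g(19,-15)=152 g(19,-13)=798 g(19,-11)=2907 g(19,-9)=7752 g(19,-7)=15504 g(19,-5)=23256 g(19,-3)=25194 g(19,-1)=16796
t=20: g(20,-20)=1 g(20,-18)=19 g(20,-16)=170 g(20,-14)=950 g(20,-12)=3705 g(20,-10)=10659 g(20,-8)=23256 g(20,-6)=38760 g(20,-4)=48450 g(20,-2)=41990 g(20,0)=16796
t=21: g(21,-21)=1 g(21,-19)=20 g(21,-17)=189 g(21,-15)=1120 g(21,-13)=4655 g(21,-11)=14364 g(21,-9)=33915 g(21,-7)=62016 g(21,-5)=87210 g(21,-3)=90440 g(21,-1)=58786
t=22: g(22,-22)=1 g(22,-20)=21 g(22,-18)=209 g(22,-16)=1309 g(22,-14)=5775 g(22,-12)=19019 g(22,-10)=48279 g(22,-8)=95931 g(22,-6)=149226 g(22,-4)=177650 g(22,-2)=149226 g(22,0)=58786
t=23: g(23,-23)=1 g(23,-21)=22 g(23,-19)=230 g(23,-17)=1518 g(23,-15)=7084 g(23,-13)=24794 g(23,-11)=67298 g(23,-9)=144210 g(23,-7)=245157 g(23,-5)=326876 g(23,-3)=326876 g(23,-1)=208012
t=24: g(24,-24)=1 g(24,-22)=23 g(24,-20)=252 g(24,-18)=1748 g(24,-16)=8602 g(24,-14)=31878 g(24,-12)=92092 g(24,-10)=211508 g(24,-8)=389367 g(24,-6)=572033 g(24,-4)=653752 g(24,-2)=534888 g(24,0)=208012
t=25: g(25,-25)=1 g(25,-23)=24 g(25,-21)=275 g(25,-19)=2000 g(25,-17)=10350 g(25,-15)=40480 g(25,-13)=123970 g(25,-11)=303600 g(25,-9)=600875 g(25,-7)=961400 g(25,-5)=1225785 g(25,-3)=1188640 g(25,-1)=742900
t=26: g(26,-26)=1 g(26,-24)=25 g(26,-22)=299 g(26,-20)=2275 g(26,-18)=12350 g(26,-16)=50830 g(26,-14)=164450 g(26,-12)=427570 g(26,-10)=904475 g(26,-8)=1562275 g(26,-6)=2187185 g(26,-4)=2414425 g(26,-2)=1931540 g(26,0)=742900
t=27: g(27,-27)=1 g(27,-25)=26 g(27,-23)=324 g(27,-21)=2574 g(27,-19)=14625 g(27,-17)=63180 g(27,-15)=215280 g(27,-13)=592020 g(27,-11)=1332045 g(27,-9)=2466750 g(27,-7)=3749460 g(27,-5)=4601610 g(27,-3)=4345965 g(27,-1)=2674440
Paths never hitting 1: Σ_s g(27,s) = 20058300
Paths hitting 1: 2^27 - 20058300 = 114159428
P = 114159428/134217728 = 28539857/33554432

Answer: 28539857/33554432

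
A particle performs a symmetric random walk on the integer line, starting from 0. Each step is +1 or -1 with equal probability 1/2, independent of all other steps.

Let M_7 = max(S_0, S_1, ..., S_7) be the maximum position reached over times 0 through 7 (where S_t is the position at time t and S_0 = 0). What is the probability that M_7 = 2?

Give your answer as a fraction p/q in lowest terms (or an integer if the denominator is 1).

Answer: 21/128

Derivation:
Let M_7 = max(S_0,...,S_7). Use the reflection principle: for j ≥ 1, #{paths with M_7 ≥ j} = #{S_7 ≥ j} + #{S_7 ≥ j+1}.
By reflection, #{M_7 ≥ 2} = #{S_7 ≥ 2} + #{S_7 ≥ 3} = 29 + 29 = 58.
#{M_7 ≥ 3} = #{S_7 ≥ 3} + #{S_7 ≥ 4} = 29 + 8 = 37.
#{M_7 = 2} = 58 - 37 = 21.
P(M_7 = 2) = 21/128 = 21/128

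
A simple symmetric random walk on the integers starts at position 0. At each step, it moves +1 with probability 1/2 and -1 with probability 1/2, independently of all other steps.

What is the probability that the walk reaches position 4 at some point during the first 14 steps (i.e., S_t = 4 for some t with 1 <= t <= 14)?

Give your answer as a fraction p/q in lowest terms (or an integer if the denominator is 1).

Answer: 309/1024

Derivation:
Count via complement. Let g(t,s) = #length-t paths at position s with S_1..S_t all ≠ 4.
g(t,s) = g(t-1,s-1) + g(t-1,s+1) for s ≠ 4; g(t,4) = 0.
t=0: g(0,0)=1
t=1: g(1,-1)=1 g(1,1)=1
t=2: g(2,-2)=1 g(2,0)=2 g(2,2)=1
t=3: g(3,-3)=1 g(3,-1)=3 g(3,1)=3 g(3,3)=1
t=4: g(4,-4)=1 g(4,-2)=4 g(4,0)=6 g(4,2)=4
t=5: g(5,-5)=1 g(5,-3)=5 g(5,-1)=10 g(5,1)=10 g(5,3)=4
t=6: g(6,-6)=1 g(6,-4)=6 g(6,-2)=15 g(6,0)=20 g(6,2)=14
t=7: g(7,-7)=1 g(7,-5)=7 g(7,-3)=21 g(7,-1)=35 g(7,1)=34 g(7,3)=14
t=8: g(8,-8)=1 g(8,-6)=8 g(8,-4)=28 g(8,-2)=56 g(8,0)=69 g(8,2)=48
t=9: g(9,-9)=1 g(9,-7)=9 g(9,-5)=36 g(9,-3)=84 g(9,-1)=125 g(9,1)=117 g(9,3)=48
t=10: g(10,-10)=1 g(10,-8)=10 g(10,-6)=45 g(10,-4)=120 g(10,-2)=209 g(10,0)=242 g(10,2)=165
t=11: g(11,-11)=1 g(11,-9)=11 g(11,-7)=55 g(11,-5)=165 g(11,-3)=329 g(11,-1)=451 g(11,1)=407 g(11,3)=165
t=12: g(12,-12)=1 g(12,-10)=12 g(12,-8)=66 g(12,-6)=220 g(12,-4)=494 g(12,-2)=780 g(12,0)=858 g(12,2)=572
t=13: g(13,-13)=1 g(13,-11)=13 g(13,-9)=78 g(13,-7)=286 g(13,-5)=714 g(13,-3)=1274 g(13,-1)=1638 g(13,1)=1430 g(13,3)=572
t=14: g(14,-14)=1 g(14,-12)=14 g(14,-10)=91 g(14,-8)=364 g(14,-6)=1000 g(14,-4)=1988 g(14,-2)=2912 g(14,0)=3068 g(14,2)=2002
Paths never hitting 4: Σ_s g(14,s) = 11440
Paths hitting 4: 2^14 - 11440 = 4944
P = 4944/16384 = 309/1024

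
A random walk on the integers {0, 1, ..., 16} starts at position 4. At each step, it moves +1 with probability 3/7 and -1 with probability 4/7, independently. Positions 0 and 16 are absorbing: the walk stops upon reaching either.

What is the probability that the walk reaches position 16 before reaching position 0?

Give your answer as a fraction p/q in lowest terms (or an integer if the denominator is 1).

Answer: 531441/24296689

Derivation:
Biased walk: p = 3/7, q = 4/7, r = q/p = 4/3
Gambler's ruin: P(hit 16 before 0 | start at 4) = (1 - r^a)/(1 - r^N)
r^4 = 256/81; r^16 = 4294967296/43046721
P = (1 - 256/81) / (1 - 4294967296/43046721) = -175/81 / -4251920575/43046721 = 531441/24296689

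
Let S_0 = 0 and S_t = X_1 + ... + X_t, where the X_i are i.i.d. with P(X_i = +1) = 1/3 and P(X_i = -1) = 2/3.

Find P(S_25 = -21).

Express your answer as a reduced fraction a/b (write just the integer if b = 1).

To reach position -21 after 25 steps: need 2 steps of +1 and 23 steps of -1.
Number of such sequences: C(25,2) = 300
Each has probability (1/3)^2 · (2/3)^23 = 8388608/847288609443
P = 300 · 8388608/847288609443 = 838860800/282429536481

Answer: 838860800/282429536481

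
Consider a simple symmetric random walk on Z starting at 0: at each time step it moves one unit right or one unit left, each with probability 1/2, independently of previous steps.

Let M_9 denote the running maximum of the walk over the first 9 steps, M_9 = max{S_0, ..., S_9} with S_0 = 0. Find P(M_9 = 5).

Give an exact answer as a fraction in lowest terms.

Let M_9 = max(S_0,...,S_9). Use the reflection principle: for j ≥ 1, #{paths with M_9 ≥ j} = #{S_9 ≥ j} + #{S_9 ≥ j+1}.
By reflection, #{M_9 ≥ 5} = #{S_9 ≥ 5} + #{S_9 ≥ 6} = 46 + 10 = 56.
#{M_9 ≥ 6} = #{S_9 ≥ 6} + #{S_9 ≥ 7} = 10 + 10 = 20.
#{M_9 = 5} = 56 - 20 = 36.
P(M_9 = 5) = 36/512 = 9/128

Answer: 9/128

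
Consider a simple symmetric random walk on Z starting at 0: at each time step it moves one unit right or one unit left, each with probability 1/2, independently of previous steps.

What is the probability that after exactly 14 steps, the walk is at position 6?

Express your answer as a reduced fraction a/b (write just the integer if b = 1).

Answer: 1001/16384

Derivation:
To reach position 6 after 14 steps: need 10 steps of +1 and 4 of -1.
Favorable paths: C(14,10) = 1001
Total paths: 2^14 = 16384
P = 1001/16384 = 1001/16384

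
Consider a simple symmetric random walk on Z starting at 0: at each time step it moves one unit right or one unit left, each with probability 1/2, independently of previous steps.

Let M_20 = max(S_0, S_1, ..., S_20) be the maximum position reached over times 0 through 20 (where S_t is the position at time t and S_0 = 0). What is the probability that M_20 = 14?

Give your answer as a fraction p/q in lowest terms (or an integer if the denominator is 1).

Answer: 285/262144

Derivation:
Let M_20 = max(S_0,...,S_20). Use the reflection principle: for j ≥ 1, #{paths with M_20 ≥ j} = #{S_20 ≥ j} + #{S_20 ≥ j+1}.
By reflection, #{M_20 ≥ 14} = #{S_20 ≥ 14} + #{S_20 ≥ 15} = 1351 + 211 = 1562.
#{M_20 ≥ 15} = #{S_20 ≥ 15} + #{S_20 ≥ 16} = 211 + 211 = 422.
#{M_20 = 14} = 1562 - 422 = 1140.
P(M_20 = 14) = 1140/1048576 = 285/262144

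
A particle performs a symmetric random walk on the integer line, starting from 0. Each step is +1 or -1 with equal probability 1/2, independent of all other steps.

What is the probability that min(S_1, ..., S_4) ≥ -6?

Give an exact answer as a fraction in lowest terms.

Answer: 1

Derivation:
Let f(t,s) = #length-t paths at position s with S_1..S_t all ≥ -6.
f(t,s) = f(t-1,s-1) + f(t-1,s+1) for s ≥ -6; f(t,s) = 0 for s < -6.
t=0: f(0,0)=1
t=1: f(1,-1)=1 f(1,1)=1
t=2: f(2,-2)=1 f(2,0)=2 f(2,2)=1
t=3: f(3,-3)=1 f(3,-1)=3 f(3,1)=3 f(3,3)=1
t=4: f(4,-4)=1 f(4,-2)=4 f(4,0)=6 f(4,2)=4 f(4,4)=1
Σ_s f(4,s) = 16
P = 16/16 = 1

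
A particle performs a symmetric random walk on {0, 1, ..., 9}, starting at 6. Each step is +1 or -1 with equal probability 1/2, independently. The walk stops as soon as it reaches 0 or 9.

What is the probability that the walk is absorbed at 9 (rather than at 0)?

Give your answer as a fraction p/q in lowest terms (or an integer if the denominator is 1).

Symmetric walk (p = 1/2): the harmonic-function argument gives P(hit 9 before 0 | start at 6) = a/N.
P = 6/9 = 2/3

Answer: 2/3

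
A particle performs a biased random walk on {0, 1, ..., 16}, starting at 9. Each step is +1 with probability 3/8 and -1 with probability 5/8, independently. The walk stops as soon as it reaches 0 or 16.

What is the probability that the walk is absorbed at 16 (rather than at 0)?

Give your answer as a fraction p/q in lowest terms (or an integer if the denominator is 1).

Biased walk: p = 3/8, q = 5/8, r = q/p = 5/3
Gambler's ruin: P(hit 16 before 0 | start at 9) = (1 - r^a)/(1 - r^N)
r^9 = 1953125/19683; r^16 = 152587890625/43046721
P = (1 - 1953125/19683) / (1 - 152587890625/43046721) = -1933442/19683 / -152544843904/43046721 = 2114218827/76272421952

Answer: 2114218827/76272421952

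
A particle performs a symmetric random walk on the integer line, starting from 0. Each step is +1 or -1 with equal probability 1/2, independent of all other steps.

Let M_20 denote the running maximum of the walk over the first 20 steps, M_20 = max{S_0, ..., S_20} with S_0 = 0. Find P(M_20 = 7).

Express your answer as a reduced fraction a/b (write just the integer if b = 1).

Let M_20 = max(S_0,...,S_20). Use the reflection principle: for j ≥ 1, #{paths with M_20 ≥ j} = #{S_20 ≥ j} + #{S_20 ≥ j+1}.
By reflection, #{M_20 ≥ 7} = #{S_20 ≥ 7} + #{S_20 ≥ 8} = 60460 + 60460 = 120920.
#{M_20 ≥ 8} = #{S_20 ≥ 8} + #{S_20 ≥ 9} = 60460 + 21700 = 82160.
#{M_20 = 7} = 120920 - 82160 = 38760.
P(M_20 = 7) = 38760/1048576 = 4845/131072

Answer: 4845/131072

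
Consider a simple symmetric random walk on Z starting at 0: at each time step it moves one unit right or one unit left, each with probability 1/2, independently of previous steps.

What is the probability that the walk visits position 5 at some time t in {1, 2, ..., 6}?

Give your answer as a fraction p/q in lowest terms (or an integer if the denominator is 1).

Count via complement. Let g(t,s) = #length-t paths at position s with S_1..S_t all ≠ 5.
g(t,s) = g(t-1,s-1) + g(t-1,s+1) for s ≠ 5; g(t,5) = 0.
t=0: g(0,0)=1
t=1: g(1,-1)=1 g(1,1)=1
t=2: g(2,-2)=1 g(2,0)=2 g(2,2)=1
t=3: g(3,-3)=1 g(3,-1)=3 g(3,1)=3 g(3,3)=1
t=4: g(4,-4)=1 g(4,-2)=4 g(4,0)=6 g(4,2)=4 g(4,4)=1
t=5: g(5,-5)=1 g(5,-3)=5 g(5,-1)=10 g(5,1)=10 g(5,3)=5
t=6: g(6,-6)=1 g(6,-4)=6 g(6,-2)=15 g(6,0)=20 g(6,2)=15 g(6,4)=5
Paths never hitting 5: Σ_s g(6,s) = 62
Paths hitting 5: 2^6 - 62 = 2
P = 2/64 = 1/32

Answer: 1/32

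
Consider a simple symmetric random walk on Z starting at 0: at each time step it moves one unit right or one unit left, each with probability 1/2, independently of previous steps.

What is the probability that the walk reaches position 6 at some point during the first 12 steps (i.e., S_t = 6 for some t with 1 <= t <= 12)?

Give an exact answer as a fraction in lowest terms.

Answer: 189/2048

Derivation:
Count via complement. Let g(t,s) = #length-t paths at position s with S_1..S_t all ≠ 6.
g(t,s) = g(t-1,s-1) + g(t-1,s+1) for s ≠ 6; g(t,6) = 0.
t=0: g(0,0)=1
t=1: g(1,-1)=1 g(1,1)=1
t=2: g(2,-2)=1 g(2,0)=2 g(2,2)=1
t=3: g(3,-3)=1 g(3,-1)=3 g(3,1)=3 g(3,3)=1
t=4: g(4,-4)=1 g(4,-2)=4 g(4,0)=6 g(4,2)=4 g(4,4)=1
t=5: g(5,-5)=1 g(5,-3)=5 g(5,-1)=10 g(5,1)=10 g(5,3)=5 g(5,5)=1
t=6: g(6,-6)=1 g(6,-4)=6 g(6,-2)=15 g(6,0)=20 g(6,2)=15 g(6,4)=6
t=7: g(7,-7)=1 g(7,-5)=7 g(7,-3)=21 g(7,-1)=35 g(7,1)=35 g(7,3)=21 g(7,5)=6
t=8: g(8,-8)=1 g(8,-6)=8 g(8,-4)=28 g(8,-2)=56 g(8,0)=70 g(8,2)=56 g(8,4)=27
t=9: g(9,-9)=1 g(9,-7)=9 g(9,-5)=36 g(9,-3)=84 g(9,-1)=126 g(9,1)=126 g(9,3)=83 g(9,5)=27
t=10: g(10,-10)=1 g(10,-8)=10 g(10,-6)=45 g(10,-4)=120 g(10,-2)=210 g(10,0)=252 g(10,2)=209 g(10,4)=110
t=11: g(11,-11)=1 g(11,-9)=11 g(11,-7)=55 g(11,-5)=165 g(11,-3)=330 g(11,-1)=462 g(11,1)=461 g(11,3)=319 g(11,5)=110
t=12: g(12,-12)=1 g(12,-10)=12 g(12,-8)=66 g(12,-6)=220 g(12,-4)=495 g(12,-2)=792 g(12,0)=923 g(12,2)=780 g(12,4)=429
Paths never hitting 6: Σ_s g(12,s) = 3718
Paths hitting 6: 2^12 - 3718 = 378
P = 378/4096 = 189/2048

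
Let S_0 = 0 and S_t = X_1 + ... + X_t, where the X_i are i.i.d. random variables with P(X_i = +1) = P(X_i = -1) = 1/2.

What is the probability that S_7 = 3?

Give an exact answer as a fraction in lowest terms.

Answer: 21/128

Derivation:
To reach position 3 after 7 steps: need 5 steps of +1 and 2 of -1.
Favorable paths: C(7,5) = 21
Total paths: 2^7 = 128
P = 21/128 = 21/128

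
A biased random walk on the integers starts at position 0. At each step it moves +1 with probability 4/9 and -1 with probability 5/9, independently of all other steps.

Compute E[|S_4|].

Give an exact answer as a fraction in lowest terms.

Answer: 10084/6561

Derivation:
S_4 takes values m ≡ 0 (mod 2) with |m| ≤ 4; P(S_4=m) = C(4,(4+m)/2) · (4/9)^((4+m)/2) · (5/9)^((4-m)/2).
Distribution: P(S=-4)=625/6561, P(S=-2)=2000/6561, P(S=0)=800/2187, P(S=2)=1280/6561, P(S=4)=256/6561
E[|S_4|] = Σ_m |m|·P(S_4=m) = 10084/6561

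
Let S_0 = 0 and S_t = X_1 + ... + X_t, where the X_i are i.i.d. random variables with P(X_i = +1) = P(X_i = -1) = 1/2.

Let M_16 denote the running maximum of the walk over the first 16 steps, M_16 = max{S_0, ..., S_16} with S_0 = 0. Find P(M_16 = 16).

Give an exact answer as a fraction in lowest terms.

Let M_16 = max(S_0,...,S_16). Use the reflection principle: for j ≥ 1, #{paths with M_16 ≥ j} = #{S_16 ≥ j} + #{S_16 ≥ j+1}.
By reflection, #{M_16 ≥ 16} = #{S_16 ≥ 16} + #{S_16 ≥ 17} = 1 + 0 = 1.
#{M_16 ≥ 17} = #{S_16 ≥ 17} + #{S_16 ≥ 18} = 0 + 0 = 0.
#{M_16 = 16} = 1 - 0 = 1.
P(M_16 = 16) = 1/65536 = 1/65536

Answer: 1/65536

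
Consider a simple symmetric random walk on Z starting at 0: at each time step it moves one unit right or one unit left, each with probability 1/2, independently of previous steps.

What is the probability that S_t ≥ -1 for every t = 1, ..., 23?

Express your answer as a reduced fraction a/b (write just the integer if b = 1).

Answer: 676039/2097152

Derivation:
Let f(t,s) = #length-t paths at position s with S_1..S_t all ≥ -1.
f(t,s) = f(t-1,s-1) + f(t-1,s+1) for s ≥ -1; f(t,s) = 0 for s < -1.
t=0: f(0,0)=1
t=1: f(1,-1)=1 f(1,1)=1
t=2: f(2,0)=2 f(2,2)=1
t=3: f(3,-1)=2 f(3,1)=3 f(3,3)=1
t=4: f(4,0)=5 f(4,2)=4 f(4,4)=1
t=5: f(5,-1)=5 f(5,1)=9 f(5,3)=5 f(5,5)=1
t=6: f(6,0)=14 f(6,2)=14 f(6,4)=6 f(6,6)=1
t=7: f(7,-1)=14 f(7,1)=28 f(7,3)=20 f(7,5)=7 f(7,7)=1
t=8: f(8,0)=42 f(8,2)=48 f(8,4)=27 f(8,6)=8 f(8,8)=1
t=9: f(9,-1)=42 f(9,1)=90 f(9,3)=75 f(9,5)=35 f(9,7)=9 f(9,9)=1
t=10: f(10,0)=132 f(10,2)=165 f(10,4)=110 f(10,6)=44 f(10,8)=10 f(10,10)=1
t=11: f(11,-1)=132 f(11,1)=297 f(11,3)=275 f(11,5)=154 f(11,7)=54 f(11,9)=11 f(11,11)=1
t=12: f(12,0)=429 f(12,2)=572 f(12,4)=429 f(12,6)=208 f(12,8)=65 f(12,10)=12 f(12,12)=1
t=13: f(13,-1)=429 f(13,1)=1001 f(13,3)=1001 f(13,5)=637 f(13,7)=273 f(13,9)=77 f(13,11)=13 f(13,13)=1
t=14: f(14,0)=1430 f(14,2)=2002 f(14,4)=1638 f(14,6)=910 f(14,8)=350 f(14,10)=90 f(14,12)=14 f(14,14)=1
t=15: f(15,-1)=1430 f(15,1)=3432 f(15,3)=3640 f(15,5)=2548 f(15,7)=1260 f(15,9)=440 f(15,11)=104 f(15,13)=15 f(15,15)=1
t=16: f(16,0)=4862 f(16,2)=7072 f(16,4)=6188 f(16,6)=3808 f(16,8)=1700 f(16,10)=544 f(16,12)=119 f(16,14)=16 f(16,16)=1
t=17: f(17,-1)=4862 f(17,1)=11934 f(17,3)=13260 f(17,5)=9996 f(17,7)=5508 f(17,9)=2244 f(17,11)=663 f(17,13)=135 f(17,15)=17 f(17,17)=1
t=18: f(18,0)=16796 f(18,2)=25194 f(18,4)=23256 f(18,6)=15504 f(18,8)=7752 f(18,10)=2907 f(18,12)=798 f(18,14)=152 f(18,16)=18 f(18,18)=1
t=19: f(19,-1)=16796 f(19,1)=41990 f(19,3)=48450 f(19,5)=38760 f(19,7)=23256 f(19,9)=10659 f(19,11)=3705 f(19,13)=950 f(19,15)=170 f(19,17)=19 f(19,19)=1
t=20: f(20,0)=58786 f(20,2)=90440 f(20,4)=87210 f(20,6)=62016 f(20,8)=33915 f(20,10)=14364 f(20,12)=4655 f(20,14)=1120 f(20,16)=189 f(20,18)=20 f(20,20)=1
t=21: f(21,-1)=58786 f(21,1)=149226 f(21,3)=177650 f(21,5)=149226 f(21,7)=95931 f(21,9)=48279 f(21,11)=19019 f(21,13)=5775 f(21,15)=1309 f(21,17)=209 f(21,19)=21 f(21,21)=1
t=22: f(22,0)=208012 f(22,2)=326876 f(22,4)=326876 f(22,6)=245157 f(22,8)=144210 f(22,10)=67298 f(22,12)=24794 f(22,14)=7084 f(22,16)=1518 f(22,18)=230 f(22,20)=22 f(22,22)=1
t=23: f(23,-1)=208012 f(23,1)=534888 f(23,3)=653752 f(23,5)=572033 f(23,7)=389367 f(23,9)=211508 f(23,11)=92092 f(23,13)=31878 f(23,15)=8602 f(23,17)=1748 f(23,19)=252 f(23,21)=23 f(23,23)=1
Σ_s f(23,s) = 2704156
P = 2704156/8388608 = 676039/2097152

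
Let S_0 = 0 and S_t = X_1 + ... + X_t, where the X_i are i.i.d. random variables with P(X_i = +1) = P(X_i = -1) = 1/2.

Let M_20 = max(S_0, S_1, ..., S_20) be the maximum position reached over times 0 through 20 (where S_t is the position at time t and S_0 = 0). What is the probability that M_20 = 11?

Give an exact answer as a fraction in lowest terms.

Answer: 4845/1048576

Derivation:
Let M_20 = max(S_0,...,S_20). Use the reflection principle: for j ≥ 1, #{paths with M_20 ≥ j} = #{S_20 ≥ j} + #{S_20 ≥ j+1}.
By reflection, #{M_20 ≥ 11} = #{S_20 ≥ 11} + #{S_20 ≥ 12} = 6196 + 6196 = 12392.
#{M_20 ≥ 12} = #{S_20 ≥ 12} + #{S_20 ≥ 13} = 6196 + 1351 = 7547.
#{M_20 = 11} = 12392 - 7547 = 4845.
P(M_20 = 11) = 4845/1048576 = 4845/1048576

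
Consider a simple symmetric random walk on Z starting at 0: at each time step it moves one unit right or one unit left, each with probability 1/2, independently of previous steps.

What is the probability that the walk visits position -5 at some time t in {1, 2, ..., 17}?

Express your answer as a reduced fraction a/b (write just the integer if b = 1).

Count via complement. Let g(t,s) = #length-t paths at position s with S_1..S_t all ≠ -5.
g(t,s) = g(t-1,s-1) + g(t-1,s+1) for s ≠ -5; g(t,-5) = 0.
t=0: g(0,0)=1
t=1: g(1,-1)=1 g(1,1)=1
t=2: g(2,-2)=1 g(2,0)=2 g(2,2)=1
t=3: g(3,-3)=1 g(3,-1)=3 g(3,1)=3 g(3,3)=1
t=4: g(4,-4)=1 g(4,-2)=4 g(4,0)=6 g(4,2)=4 g(4,4)=1
t=5: g(5,-3)=5 g(5,-1)=10 g(5,1)=10 g(5,3)=5 g(5,5)=1
t=6: g(6,-4)=5 g(6,-2)=15 g(6,0)=20 g(6,2)=15 g(6,4)=6 g(6,6)=1
t=7: g(7,-3)=20 g(7,-1)=35 g(7,1)=35 g(7,3)=21 g(7,5)=7 g(7,7)=1
t=8: g(8,-4)=20 g(8,-2)=55 g(8,0)=70 g(8,2)=56 g(8,4)=28 g(8,6)=8 g(8,8)=1
t=9: g(9,-3)=75 g(9,-1)=125 g(9,1)=126 g(9,3)=84 g(9,5)=36 g(9,7)=9 g(9,9)=1
t=10: g(10,-4)=75 g(10,-2)=200 g(10,0)=251 g(10,2)=210 g(10,4)=120 g(10,6)=45 g(10,8)=10 g(10,10)=1
t=11: g(11,-3)=275 g(11,-1)=451 g(11,1)=461 g(11,3)=330 g(11,5)=165 g(11,7)=55 g(11,9)=11 g(11,11)=1
t=12: g(12,-4)=275 g(12,-2)=726 g(12,0)=912 g(12,2)=791 g(12,4)=495 g(12,6)=220 g(12,8)=66 g(12,10)=12 g(12,12)=1
t=13: g(13,-3)=1001 g(13,-1)=1638 g(13,1)=1703 g(13,3)=1286 g(13,5)=715 g(13,7)=286 g(13,9)=78 g(13,11)=13 g(13,13)=1
t=14: g(14,-4)=1001 g(14,-2)=2639 g(14,0)=3341 g(14,2)=2989 g(14,4)=2001 g(14,6)=1001 g(14,8)=364 g(14,10)=91 g(14,12)=14 g(14,14)=1
t=15: g(15,-3)=3640 g(15,-1)=5980 g(15,1)=6330 g(15,3)=4990 g(15,5)=3002 g(15,7)=1365 g(15,9)=455 g(15,11)=105 g(15,13)=15 g(15,15)=1
t=16: g(16,-4)=3640 g(16,-2)=9620 g(16,0)=12310 g(16,2)=11320 g(16,4)=7992 g(16,6)=4367 g(16,8)=1820 g(16,10)=560 g(16,12)=120 g(16,14)=16 g(16,16)=1
t=17: g(17,-3)=13260 g(17,-1)=21930 g(17,1)=23630 g(17,3)=19312 g(17,5)=12359 g(17,7)=6187 g(17,9)=2380 g(17,11)=680 g(17,13)=136 g(17,15)=17 g(17,17)=1
Paths never hitting -5: Σ_s g(17,s) = 99892
Paths hitting -5: 2^17 - 99892 = 31180
P = 31180/131072 = 7795/32768

Answer: 7795/32768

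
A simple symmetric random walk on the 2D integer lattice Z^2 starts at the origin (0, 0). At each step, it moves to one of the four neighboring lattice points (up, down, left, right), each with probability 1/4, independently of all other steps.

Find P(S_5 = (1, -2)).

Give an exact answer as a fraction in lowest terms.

Answer: 25/512

Derivation:
Let h be the number of horizontal steps (so 5-h are vertical). To end at (1,-2) need (h+1)/2 right-steps and ((5-h)-2)/2 up-steps.
Sum over h with 1 ≤ h ≤ 3, h ≡ 1 (mod 2), 5-h ≡ 0 (mod 2):
h=1: C(5,1)·C(1,1)·C(4,1) = 5·1·4 = 20
h=3: C(5,3)·C(3,2)·C(2,0) = 10·3·1 = 30
Total favorable: 50
Total paths: 4^5 = 1024
P = 50/1024 = 25/512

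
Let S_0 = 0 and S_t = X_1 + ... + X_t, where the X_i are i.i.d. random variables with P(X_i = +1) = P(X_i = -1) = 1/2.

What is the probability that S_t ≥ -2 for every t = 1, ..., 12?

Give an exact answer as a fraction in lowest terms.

Let f(t,s) = #length-t paths at position s with S_1..S_t all ≥ -2.
f(t,s) = f(t-1,s-1) + f(t-1,s+1) for s ≥ -2; f(t,s) = 0 for s < -2.
t=0: f(0,0)=1
t=1: f(1,-1)=1 f(1,1)=1
t=2: f(2,-2)=1 f(2,0)=2 f(2,2)=1
t=3: f(3,-1)=3 f(3,1)=3 f(3,3)=1
t=4: f(4,-2)=3 f(4,0)=6 f(4,2)=4 f(4,4)=1
t=5: f(5,-1)=9 f(5,1)=10 f(5,3)=5 f(5,5)=1
t=6: f(6,-2)=9 f(6,0)=19 f(6,2)=15 f(6,4)=6 f(6,6)=1
t=7: f(7,-1)=28 f(7,1)=34 f(7,3)=21 f(7,5)=7 f(7,7)=1
t=8: f(8,-2)=28 f(8,0)=62 f(8,2)=55 f(8,4)=28 f(8,6)=8 f(8,8)=1
t=9: f(9,-1)=90 f(9,1)=117 f(9,3)=83 f(9,5)=36 f(9,7)=9 f(9,9)=1
t=10: f(10,-2)=90 f(10,0)=207 f(10,2)=200 f(10,4)=119 f(10,6)=45 f(10,8)=10 f(10,10)=1
t=11: f(11,-1)=297 f(11,1)=407 f(11,3)=319 f(11,5)=164 f(11,7)=55 f(11,9)=11 f(11,11)=1
t=12: f(12,-2)=297 f(12,0)=704 f(12,2)=726 f(12,4)=483 f(12,6)=219 f(12,8)=66 f(12,10)=12 f(12,12)=1
Σ_s f(12,s) = 2508
P = 2508/4096 = 627/1024

Answer: 627/1024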